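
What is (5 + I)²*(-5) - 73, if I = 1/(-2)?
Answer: -697/4 ≈ -174.25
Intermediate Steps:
I = -½ (I = 1*(-½) = -½ ≈ -0.50000)
(5 + I)²*(-5) - 73 = (5 - ½)²*(-5) - 73 = (9/2)²*(-5) - 73 = (81/4)*(-5) - 73 = -405/4 - 73 = -697/4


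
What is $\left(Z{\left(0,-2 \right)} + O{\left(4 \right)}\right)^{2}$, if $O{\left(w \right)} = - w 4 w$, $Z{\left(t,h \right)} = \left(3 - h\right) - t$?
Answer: $3481$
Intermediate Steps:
$Z{\left(t,h \right)} = 3 - h - t$
$O{\left(w \right)} = - 4 w^{2}$ ($O{\left(w \right)} = - 4 w w = - 4 w^{2}$)
$\left(Z{\left(0,-2 \right)} + O{\left(4 \right)}\right)^{2} = \left(\left(3 - -2 - 0\right) - 4 \cdot 4^{2}\right)^{2} = \left(\left(3 + 2 + 0\right) - 64\right)^{2} = \left(5 - 64\right)^{2} = \left(-59\right)^{2} = 3481$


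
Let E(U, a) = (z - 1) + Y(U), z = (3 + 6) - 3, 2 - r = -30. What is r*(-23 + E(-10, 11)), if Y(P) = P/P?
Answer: -544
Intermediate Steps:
r = 32 (r = 2 - 1*(-30) = 2 + 30 = 32)
z = 6 (z = 9 - 3 = 6)
Y(P) = 1
E(U, a) = 6 (E(U, a) = (6 - 1) + 1 = 5 + 1 = 6)
r*(-23 + E(-10, 11)) = 32*(-23 + 6) = 32*(-17) = -544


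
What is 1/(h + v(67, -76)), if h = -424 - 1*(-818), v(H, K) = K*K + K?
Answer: 1/6094 ≈ 0.00016410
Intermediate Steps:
v(H, K) = K + K**2 (v(H, K) = K**2 + K = K + K**2)
h = 394 (h = -424 + 818 = 394)
1/(h + v(67, -76)) = 1/(394 - 76*(1 - 76)) = 1/(394 - 76*(-75)) = 1/(394 + 5700) = 1/6094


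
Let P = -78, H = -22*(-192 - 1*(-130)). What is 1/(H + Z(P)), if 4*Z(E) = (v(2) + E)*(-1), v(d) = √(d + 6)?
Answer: 5534/7656287 + 2*√2/7656287 ≈ 0.00072317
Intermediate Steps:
H = 1364 (H = -22*(-192 + 130) = -22*(-62) = 1364)
v(d) = √(6 + d)
Z(E) = -√2/2 - E/4 (Z(E) = ((√(6 + 2) + E)*(-1))/4 = ((√8 + E)*(-1))/4 = ((2*√2 + E)*(-1))/4 = ((E + 2*√2)*(-1))/4 = (-E - 2*√2)/4 = -√2/2 - E/4)
1/(H + Z(P)) = 1/(1364 + (-√2/2 - ¼*(-78))) = 1/(1364 + (-√2/2 + 39/2)) = 1/(1364 + (39/2 - √2/2)) = 1/(2767/2 - √2/2)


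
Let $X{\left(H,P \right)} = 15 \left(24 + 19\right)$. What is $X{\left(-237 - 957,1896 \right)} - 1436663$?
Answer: $-1436018$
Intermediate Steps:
$X{\left(H,P \right)} = 645$ ($X{\left(H,P \right)} = 15 \cdot 43 = 645$)
$X{\left(-237 - 957,1896 \right)} - 1436663 = 645 - 1436663 = -1436018$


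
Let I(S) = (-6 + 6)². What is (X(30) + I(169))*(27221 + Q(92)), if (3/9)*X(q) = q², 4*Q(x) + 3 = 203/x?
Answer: 6761647125/92 ≈ 7.3496e+7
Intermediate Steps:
Q(x) = -¾ + 203/(4*x) (Q(x) = -¾ + (203/x)/4 = -¾ + 203/(4*x))
I(S) = 0 (I(S) = 0² = 0)
X(q) = 3*q²
(X(30) + I(169))*(27221 + Q(92)) = (3*30² + 0)*(27221 + (¼)*(203 - 3*92)/92) = (3*900 + 0)*(27221 + (¼)*(1/92)*(203 - 276)) = (2700 + 0)*(27221 + (¼)*(1/92)*(-73)) = 2700*(27221 - 73/368) = 2700*(10017255/368) = 6761647125/92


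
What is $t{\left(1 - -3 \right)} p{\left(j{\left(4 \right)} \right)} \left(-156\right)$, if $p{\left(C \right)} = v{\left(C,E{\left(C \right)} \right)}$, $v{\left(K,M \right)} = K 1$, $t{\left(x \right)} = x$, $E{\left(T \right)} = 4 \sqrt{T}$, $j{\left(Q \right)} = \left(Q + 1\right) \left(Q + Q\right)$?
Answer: $-24960$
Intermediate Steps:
$j{\left(Q \right)} = 2 Q \left(1 + Q\right)$ ($j{\left(Q \right)} = \left(1 + Q\right) 2 Q = 2 Q \left(1 + Q\right)$)
$v{\left(K,M \right)} = K$
$p{\left(C \right)} = C$
$t{\left(1 - -3 \right)} p{\left(j{\left(4 \right)} \right)} \left(-156\right) = \left(1 - -3\right) 2 \cdot 4 \left(1 + 4\right) \left(-156\right) = \left(1 + 3\right) 2 \cdot 4 \cdot 5 \left(-156\right) = 4 \cdot 40 \left(-156\right) = 160 \left(-156\right) = -24960$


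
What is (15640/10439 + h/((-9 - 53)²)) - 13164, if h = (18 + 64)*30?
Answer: -132038205131/10031879 ≈ -13162.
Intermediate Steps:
h = 2460 (h = 82*30 = 2460)
(15640/10439 + h/((-9 - 53)²)) - 13164 = (15640/10439 + 2460/((-9 - 53)²)) - 13164 = (15640*(1/10439) + 2460/((-62)²)) - 13164 = (15640/10439 + 2460/3844) - 13164 = (15640/10439 + 2460*(1/3844)) - 13164 = (15640/10439 + 615/961) - 13164 = 21450025/10031879 - 13164 = -132038205131/10031879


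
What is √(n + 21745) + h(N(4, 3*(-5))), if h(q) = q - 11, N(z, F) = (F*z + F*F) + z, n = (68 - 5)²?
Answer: 158 + √25714 ≈ 318.36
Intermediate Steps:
n = 3969 (n = 63² = 3969)
N(z, F) = z + F² + F*z (N(z, F) = (F*z + F²) + z = (F² + F*z) + z = z + F² + F*z)
h(q) = -11 + q
√(n + 21745) + h(N(4, 3*(-5))) = √(3969 + 21745) + (-11 + (4 + (3*(-5))² + (3*(-5))*4)) = √25714 + (-11 + (4 + (-15)² - 15*4)) = √25714 + (-11 + (4 + 225 - 60)) = √25714 + (-11 + 169) = √25714 + 158 = 158 + √25714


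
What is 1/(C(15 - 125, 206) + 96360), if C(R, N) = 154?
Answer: 1/96514 ≈ 1.0361e-5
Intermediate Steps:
1/(C(15 - 125, 206) + 96360) = 1/(154 + 96360) = 1/96514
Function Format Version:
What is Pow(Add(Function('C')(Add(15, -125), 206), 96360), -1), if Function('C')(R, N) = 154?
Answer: Rational(1, 96514) ≈ 1.0361e-5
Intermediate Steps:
Pow(Add(Function('C')(Add(15, -125), 206), 96360), -1) = Pow(Add(154, 96360), -1) = Pow(96514, -1) = Rational(1, 96514)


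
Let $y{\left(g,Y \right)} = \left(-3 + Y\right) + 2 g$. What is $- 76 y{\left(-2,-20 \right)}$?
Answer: $2052$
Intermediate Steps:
$y{\left(g,Y \right)} = -3 + Y + 2 g$
$- 76 y{\left(-2,-20 \right)} = - 76 \left(-3 - 20 + 2 \left(-2\right)\right) = - 76 \left(-3 - 20 - 4\right) = \left(-76\right) \left(-27\right) = 2052$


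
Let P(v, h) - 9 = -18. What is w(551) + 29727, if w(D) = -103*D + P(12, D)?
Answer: -27035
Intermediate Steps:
P(v, h) = -9 (P(v, h) = 9 - 18 = -9)
w(D) = -9 - 103*D (w(D) = -103*D - 9 = -9 - 103*D)
w(551) + 29727 = (-9 - 103*551) + 29727 = (-9 - 56753) + 29727 = -56762 + 29727 = -27035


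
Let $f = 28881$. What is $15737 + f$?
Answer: $44618$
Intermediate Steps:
$15737 + f = 15737 + 28881 = 44618$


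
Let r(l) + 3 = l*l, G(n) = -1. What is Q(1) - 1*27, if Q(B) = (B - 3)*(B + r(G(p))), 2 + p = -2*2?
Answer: -25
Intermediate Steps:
p = -6 (p = -2 - 2*2 = -2 - 4 = -6)
r(l) = -3 + l**2 (r(l) = -3 + l*l = -3 + l**2)
Q(B) = (-3 + B)*(-2 + B) (Q(B) = (B - 3)*(B + (-3 + (-1)**2)) = (-3 + B)*(B + (-3 + 1)) = (-3 + B)*(B - 2) = (-3 + B)*(-2 + B))
Q(1) - 1*27 = (6 + 1**2 - 5*1) - 1*27 = (6 + 1 - 5) - 27 = 2 - 27 = -25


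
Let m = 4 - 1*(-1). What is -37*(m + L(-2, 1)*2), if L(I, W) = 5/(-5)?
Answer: -111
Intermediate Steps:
L(I, W) = -1 (L(I, W) = 5*(-⅕) = -1)
m = 5 (m = 4 + 1 = 5)
-37*(m + L(-2, 1)*2) = -37*(5 - 1*2) = -37*(5 - 2) = -37*3 = -111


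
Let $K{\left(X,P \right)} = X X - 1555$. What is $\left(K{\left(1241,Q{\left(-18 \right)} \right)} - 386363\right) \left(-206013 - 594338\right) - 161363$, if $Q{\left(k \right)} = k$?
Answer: $-922134970576$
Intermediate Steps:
$K{\left(X,P \right)} = -1555 + X^{2}$ ($K{\left(X,P \right)} = X^{2} - 1555 = -1555 + X^{2}$)
$\left(K{\left(1241,Q{\left(-18 \right)} \right)} - 386363\right) \left(-206013 - 594338\right) - 161363 = \left(\left(-1555 + 1241^{2}\right) - 386363\right) \left(-206013 - 594338\right) - 161363 = \left(\left(-1555 + 1540081\right) - 386363\right) \left(-800351\right) - 161363 = \left(1538526 - 386363\right) \left(-800351\right) - 161363 = 1152163 \left(-800351\right) - 161363 = -922134809213 - 161363 = -922134970576$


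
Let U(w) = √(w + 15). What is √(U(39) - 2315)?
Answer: √(-2315 + 3*√6) ≈ 48.038*I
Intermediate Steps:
U(w) = √(15 + w)
√(U(39) - 2315) = √(√(15 + 39) - 2315) = √(√54 - 2315) = √(3*√6 - 2315) = √(-2315 + 3*√6)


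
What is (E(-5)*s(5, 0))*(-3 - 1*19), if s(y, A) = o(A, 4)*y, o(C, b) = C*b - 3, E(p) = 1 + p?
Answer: -1320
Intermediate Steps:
o(C, b) = -3 + C*b
s(y, A) = y*(-3 + 4*A) (s(y, A) = (-3 + A*4)*y = (-3 + 4*A)*y = y*(-3 + 4*A))
(E(-5)*s(5, 0))*(-3 - 1*19) = ((1 - 5)*(5*(-3 + 4*0)))*(-3 - 1*19) = (-20*(-3 + 0))*(-3 - 19) = -20*(-3)*(-22) = -4*(-15)*(-22) = 60*(-22) = -1320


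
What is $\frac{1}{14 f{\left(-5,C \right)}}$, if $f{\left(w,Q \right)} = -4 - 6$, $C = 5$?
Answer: $- \frac{1}{140} \approx -0.0071429$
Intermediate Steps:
$f{\left(w,Q \right)} = -10$ ($f{\left(w,Q \right)} = -4 - 6 = -10$)
$\frac{1}{14 f{\left(-5,C \right)}} = \frac{1}{14 \left(-10\right)} = \frac{1}{-140} = - \frac{1}{140}$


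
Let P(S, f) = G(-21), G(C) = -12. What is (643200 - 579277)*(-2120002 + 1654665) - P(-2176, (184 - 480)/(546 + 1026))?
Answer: -29745737039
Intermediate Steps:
P(S, f) = -12
(643200 - 579277)*(-2120002 + 1654665) - P(-2176, (184 - 480)/(546 + 1026)) = (643200 - 579277)*(-2120002 + 1654665) - 1*(-12) = 63923*(-465337) + 12 = -29745737051 + 12 = -29745737039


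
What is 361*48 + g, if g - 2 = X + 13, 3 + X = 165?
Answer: 17505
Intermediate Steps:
X = 162 (X = -3 + 165 = 162)
g = 177 (g = 2 + (162 + 13) = 2 + 175 = 177)
361*48 + g = 361*48 + 177 = 17328 + 177 = 17505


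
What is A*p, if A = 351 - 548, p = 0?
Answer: 0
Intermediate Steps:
A = -197
A*p = -197*0 = 0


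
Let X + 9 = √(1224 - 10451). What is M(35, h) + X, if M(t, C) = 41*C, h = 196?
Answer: 8027 + I*√9227 ≈ 8027.0 + 96.057*I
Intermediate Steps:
X = -9 + I*√9227 (X = -9 + √(1224 - 10451) = -9 + √(-9227) = -9 + I*√9227 ≈ -9.0 + 96.057*I)
M(35, h) + X = 41*196 + (-9 + I*√9227) = 8036 + (-9 + I*√9227) = 8027 + I*√9227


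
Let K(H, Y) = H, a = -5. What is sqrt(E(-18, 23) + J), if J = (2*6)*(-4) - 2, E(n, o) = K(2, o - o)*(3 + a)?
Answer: 3*I*sqrt(6) ≈ 7.3485*I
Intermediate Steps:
E(n, o) = -4 (E(n, o) = 2*(3 - 5) = 2*(-2) = -4)
J = -50 (J = 12*(-4) - 2 = -48 - 2 = -50)
sqrt(E(-18, 23) + J) = sqrt(-4 - 50) = sqrt(-54) = 3*I*sqrt(6)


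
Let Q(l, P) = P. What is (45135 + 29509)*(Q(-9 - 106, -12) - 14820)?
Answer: -1107119808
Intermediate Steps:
(45135 + 29509)*(Q(-9 - 106, -12) - 14820) = (45135 + 29509)*(-12 - 14820) = 74644*(-14832) = -1107119808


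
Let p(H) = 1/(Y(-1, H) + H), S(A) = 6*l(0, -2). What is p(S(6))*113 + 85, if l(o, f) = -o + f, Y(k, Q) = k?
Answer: 992/13 ≈ 76.308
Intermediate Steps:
l(o, f) = f - o
S(A) = -12 (S(A) = 6*(-2 - 1*0) = 6*(-2 + 0) = 6*(-2) = -12)
p(H) = 1/(-1 + H)
p(S(6))*113 + 85 = 113/(-1 - 12) + 85 = 113/(-13) + 85 = -1/13*113 + 85 = -113/13 + 85 = 992/13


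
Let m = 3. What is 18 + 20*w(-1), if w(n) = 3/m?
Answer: 38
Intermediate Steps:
w(n) = 1 (w(n) = 3/3 = 3*(1/3) = 1)
18 + 20*w(-1) = 18 + 20*1 = 18 + 20 = 38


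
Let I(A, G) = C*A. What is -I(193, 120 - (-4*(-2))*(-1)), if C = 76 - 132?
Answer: 10808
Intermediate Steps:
C = -56
I(A, G) = -56*A
-I(193, 120 - (-4*(-2))*(-1)) = -(-56)*193 = -1*(-10808) = 10808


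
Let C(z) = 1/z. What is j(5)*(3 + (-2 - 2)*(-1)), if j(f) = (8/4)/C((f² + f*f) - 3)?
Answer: 658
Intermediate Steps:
j(f) = -6 + 4*f² (j(f) = (8/4)/(1/((f² + f*f) - 3)) = (8*(¼))/(1/((f² + f²) - 3)) = 2/(1/(2*f² - 3)) = 2/(1/(-3 + 2*f²)) = 2*(-3 + 2*f²) = -6 + 4*f²)
j(5)*(3 + (-2 - 2)*(-1)) = (-6 + 4*5²)*(3 + (-2 - 2)*(-1)) = (-6 + 4*25)*(3 - 4*(-1)) = (-6 + 100)*(3 + 4) = 94*7 = 658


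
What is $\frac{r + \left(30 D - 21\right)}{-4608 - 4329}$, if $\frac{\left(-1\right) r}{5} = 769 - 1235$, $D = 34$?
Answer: $- \frac{3329}{8937} \approx -0.3725$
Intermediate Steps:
$r = 2330$ ($r = - 5 \left(769 - 1235\right) = \left(-5\right) \left(-466\right) = 2330$)
$\frac{r + \left(30 D - 21\right)}{-4608 - 4329} = \frac{2330 + \left(30 \cdot 34 - 21\right)}{-4608 - 4329} = \frac{2330 + \left(1020 - 21\right)}{-8937} = \left(2330 + 999\right) \left(- \frac{1}{8937}\right) = 3329 \left(- \frac{1}{8937}\right) = - \frac{3329}{8937}$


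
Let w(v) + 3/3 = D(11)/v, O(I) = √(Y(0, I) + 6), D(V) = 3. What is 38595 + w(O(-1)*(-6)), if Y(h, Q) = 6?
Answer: 38594 - √3/12 ≈ 38594.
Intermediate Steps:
O(I) = 2*√3 (O(I) = √(6 + 6) = √12 = 2*√3)
w(v) = -1 + 3/v
38595 + w(O(-1)*(-6)) = 38595 + (3 - 2*√3*(-6))/(((2*√3)*(-6))) = 38595 + (3 - (-12)*√3)/((-12*√3)) = 38595 + (-√3/36)*(3 + 12*√3) = 38595 - √3*(3 + 12*√3)/36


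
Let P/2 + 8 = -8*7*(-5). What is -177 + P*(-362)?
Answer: -197105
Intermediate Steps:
P = 544 (P = -16 + 2*(-8*7*(-5)) = -16 + 2*(-56*(-5)) = -16 + 2*280 = -16 + 560 = 544)
-177 + P*(-362) = -177 + 544*(-362) = -177 - 196928 = -197105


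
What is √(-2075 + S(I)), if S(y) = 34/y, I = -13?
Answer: 3*I*√39013/13 ≈ 45.581*I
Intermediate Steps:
√(-2075 + S(I)) = √(-2075 + 34/(-13)) = √(-2075 + 34*(-1/13)) = √(-2075 - 34/13) = √(-27009/13) = 3*I*√39013/13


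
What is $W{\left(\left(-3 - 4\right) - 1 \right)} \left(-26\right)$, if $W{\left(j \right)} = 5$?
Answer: $-130$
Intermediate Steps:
$W{\left(\left(-3 - 4\right) - 1 \right)} \left(-26\right) = 5 \left(-26\right) = -130$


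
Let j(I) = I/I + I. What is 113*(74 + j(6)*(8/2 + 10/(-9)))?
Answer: 95824/9 ≈ 10647.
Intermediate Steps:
j(I) = 1 + I
113*(74 + j(6)*(8/2 + 10/(-9))) = 113*(74 + (1 + 6)*(8/2 + 10/(-9))) = 113*(74 + 7*(8*(½) + 10*(-⅑))) = 113*(74 + 7*(4 - 10/9)) = 113*(74 + 7*(26/9)) = 113*(74 + 182/9) = 113*(848/9) = 95824/9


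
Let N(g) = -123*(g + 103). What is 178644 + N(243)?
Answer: 136086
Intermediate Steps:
N(g) = -12669 - 123*g (N(g) = -123*(103 + g) = -12669 - 123*g)
178644 + N(243) = 178644 + (-12669 - 123*243) = 178644 + (-12669 - 29889) = 178644 - 42558 = 136086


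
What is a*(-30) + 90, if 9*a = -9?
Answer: 120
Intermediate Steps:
a = -1 (a = (⅑)*(-9) = -1)
a*(-30) + 90 = -1*(-30) + 90 = 30 + 90 = 120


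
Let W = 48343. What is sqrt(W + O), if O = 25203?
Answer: sqrt(73546) ≈ 271.19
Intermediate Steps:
sqrt(W + O) = sqrt(48343 + 25203) = sqrt(73546)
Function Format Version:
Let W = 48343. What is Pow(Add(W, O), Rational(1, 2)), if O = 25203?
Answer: Pow(73546, Rational(1, 2)) ≈ 271.19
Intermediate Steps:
Pow(Add(W, O), Rational(1, 2)) = Pow(Add(48343, 25203), Rational(1, 2)) = Pow(73546, Rational(1, 2))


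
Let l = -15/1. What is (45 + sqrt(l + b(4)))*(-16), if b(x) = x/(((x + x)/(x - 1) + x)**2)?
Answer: -720 - 8*I*sqrt(1491)/5 ≈ -720.0 - 61.782*I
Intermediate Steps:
l = -15 (l = -15*1 = -15)
b(x) = x/(x + 2*x/(-1 + x))**2 (b(x) = x/(((2*x)/(-1 + x) + x)**2) = x/((2*x/(-1 + x) + x)**2) = x/((x + 2*x/(-1 + x))**2) = x/(x + 2*x/(-1 + x))**2)
(45 + sqrt(l + b(4)))*(-16) = (45 + sqrt(-15 + (-1 + 4)**2/(4*(1 + 4)**2)))*(-16) = (45 + sqrt(-15 + (1/4)*3**2/5**2))*(-16) = (45 + sqrt(-15 + (1/4)*(1/25)*9))*(-16) = (45 + sqrt(-15 + 9/100))*(-16) = (45 + sqrt(-1491/100))*(-16) = (45 + I*sqrt(1491)/10)*(-16) = -720 - 8*I*sqrt(1491)/5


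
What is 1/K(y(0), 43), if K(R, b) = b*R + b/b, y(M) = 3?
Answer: 1/130 ≈ 0.0076923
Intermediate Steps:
K(R, b) = 1 + R*b (K(R, b) = R*b + 1 = 1 + R*b)
1/K(y(0), 43) = 1/(1 + 3*43) = 1/(1 + 129) = 1/130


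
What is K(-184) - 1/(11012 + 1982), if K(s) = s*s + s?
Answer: 437533967/12994 ≈ 33672.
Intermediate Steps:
K(s) = s + s² (K(s) = s² + s = s + s²)
K(-184) - 1/(11012 + 1982) = -184*(1 - 184) - 1/(11012 + 1982) = -184*(-183) - 1/12994 = 33672 - 1*1/12994 = 33672 - 1/12994 = 437533967/12994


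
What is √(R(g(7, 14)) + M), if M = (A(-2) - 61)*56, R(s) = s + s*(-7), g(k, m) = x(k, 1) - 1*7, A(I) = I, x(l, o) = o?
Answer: 6*I*√97 ≈ 59.093*I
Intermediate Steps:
g(k, m) = -6 (g(k, m) = 1 - 1*7 = 1 - 7 = -6)
R(s) = -6*s (R(s) = s - 7*s = -6*s)
M = -3528 (M = (-2 - 61)*56 = -63*56 = -3528)
√(R(g(7, 14)) + M) = √(-6*(-6) - 3528) = √(36 - 3528) = √(-3492) = 6*I*√97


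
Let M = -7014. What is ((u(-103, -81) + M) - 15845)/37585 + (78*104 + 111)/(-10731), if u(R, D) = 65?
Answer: -184554623/134441545 ≈ -1.3727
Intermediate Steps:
((u(-103, -81) + M) - 15845)/37585 + (78*104 + 111)/(-10731) = ((65 - 7014) - 15845)/37585 + (78*104 + 111)/(-10731) = (-6949 - 15845)*(1/37585) + (8112 + 111)*(-1/10731) = -22794*1/37585 + 8223*(-1/10731) = -22794/37585 - 2741/3577 = -184554623/134441545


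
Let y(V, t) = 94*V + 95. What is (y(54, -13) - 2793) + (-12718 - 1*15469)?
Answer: -25809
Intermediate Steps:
y(V, t) = 95 + 94*V
(y(54, -13) - 2793) + (-12718 - 1*15469) = ((95 + 94*54) - 2793) + (-12718 - 1*15469) = ((95 + 5076) - 2793) + (-12718 - 15469) = (5171 - 2793) - 28187 = 2378 - 28187 = -25809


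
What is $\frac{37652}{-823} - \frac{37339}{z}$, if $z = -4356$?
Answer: $- \frac{133282115}{3584988} \approx -37.178$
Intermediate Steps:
$\frac{37652}{-823} - \frac{37339}{z} = \frac{37652}{-823} - \frac{37339}{-4356} = 37652 \left(- \frac{1}{823}\right) - - \frac{37339}{4356} = - \frac{37652}{823} + \frac{37339}{4356} = - \frac{133282115}{3584988}$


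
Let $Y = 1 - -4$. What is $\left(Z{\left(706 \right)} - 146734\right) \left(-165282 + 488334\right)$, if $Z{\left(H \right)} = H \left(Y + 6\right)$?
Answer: $-44893890336$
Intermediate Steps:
$Y = 5$ ($Y = 1 + 4 = 5$)
$Z{\left(H \right)} = 11 H$ ($Z{\left(H \right)} = H \left(5 + 6\right) = H 11 = 11 H$)
$\left(Z{\left(706 \right)} - 146734\right) \left(-165282 + 488334\right) = \left(11 \cdot 706 - 146734\right) \left(-165282 + 488334\right) = \left(7766 - 146734\right) 323052 = \left(-138968\right) 323052 = -44893890336$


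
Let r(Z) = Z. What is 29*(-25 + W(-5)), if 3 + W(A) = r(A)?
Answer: -957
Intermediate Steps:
W(A) = -3 + A
29*(-25 + W(-5)) = 29*(-25 + (-3 - 5)) = 29*(-25 - 8) = 29*(-33) = -957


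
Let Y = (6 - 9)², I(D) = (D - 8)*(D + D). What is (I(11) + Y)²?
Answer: 5625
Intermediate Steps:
I(D) = 2*D*(-8 + D) (I(D) = (-8 + D)*(2*D) = 2*D*(-8 + D))
Y = 9 (Y = (-3)² = 9)
(I(11) + Y)² = (2*11*(-8 + 11) + 9)² = (2*11*3 + 9)² = (66 + 9)² = 75² = 5625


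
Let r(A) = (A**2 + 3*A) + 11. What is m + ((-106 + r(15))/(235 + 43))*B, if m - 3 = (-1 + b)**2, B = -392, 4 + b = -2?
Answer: -27072/139 ≈ -194.76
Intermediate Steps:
b = -6 (b = -4 - 2 = -6)
r(A) = 11 + A**2 + 3*A
m = 52 (m = 3 + (-1 - 6)**2 = 3 + (-7)**2 = 3 + 49 = 52)
m + ((-106 + r(15))/(235 + 43))*B = 52 + ((-106 + (11 + 15**2 + 3*15))/(235 + 43))*(-392) = 52 + ((-106 + (11 + 225 + 45))/278)*(-392) = 52 + ((-106 + 281)*(1/278))*(-392) = 52 + (175*(1/278))*(-392) = 52 + (175/278)*(-392) = 52 - 34300/139 = -27072/139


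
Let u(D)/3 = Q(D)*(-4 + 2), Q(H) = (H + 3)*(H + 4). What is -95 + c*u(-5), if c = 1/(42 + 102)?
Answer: -1141/12 ≈ -95.083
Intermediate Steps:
Q(H) = (3 + H)*(4 + H)
u(D) = -72 - 42*D - 6*D² (u(D) = 3*((12 + D² + 7*D)*(-4 + 2)) = 3*((12 + D² + 7*D)*(-2)) = 3*(-24 - 14*D - 2*D²) = -72 - 42*D - 6*D²)
c = 1/144 ≈ 0.0069444
-95 + c*u(-5) = -95 + (-72 - 42*(-5) - 6*(-5)²)/144 = -95 + (-72 + 210 - 6*25)/144 = -95 + (-72 + 210 - 150)/144 = -95 + (1/144)*(-12) = -95 - 1/12 = -1141/12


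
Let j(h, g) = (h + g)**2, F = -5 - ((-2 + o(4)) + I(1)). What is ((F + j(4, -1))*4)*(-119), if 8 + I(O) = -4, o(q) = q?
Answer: -6664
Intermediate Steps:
I(O) = -12 (I(O) = -8 - 4 = -12)
F = 5 (F = -5 - ((-2 + 4) - 12) = -5 - (2 - 12) = -5 - 1*(-10) = -5 + 10 = 5)
j(h, g) = (g + h)**2
((F + j(4, -1))*4)*(-119) = ((5 + (-1 + 4)**2)*4)*(-119) = ((5 + 3**2)*4)*(-119) = ((5 + 9)*4)*(-119) = (14*4)*(-119) = 56*(-119) = -6664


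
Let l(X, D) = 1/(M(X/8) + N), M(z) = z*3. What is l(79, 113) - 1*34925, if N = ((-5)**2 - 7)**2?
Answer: -98802817/2829 ≈ -34925.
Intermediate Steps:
M(z) = 3*z
N = 324 (N = (25 - 7)**2 = 18**2 = 324)
l(X, D) = 1/(324 + 3*X/8) (l(X, D) = 1/(3*(X/8) + 324) = 1/(3*X/8 + 324) = 1/(324 + 3*X/8))
l(79, 113) - 1*34925 = 8/(3*(864 + 79)) - 1*34925 = (8/3)/943 - 34925 = (8/3)*(1/943) - 34925 = 8/2829 - 34925 = -98802817/2829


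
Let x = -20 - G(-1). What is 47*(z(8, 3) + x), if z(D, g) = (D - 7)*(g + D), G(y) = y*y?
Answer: -470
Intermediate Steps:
G(y) = y**2
x = -21 (x = -20 - 1*(-1)**2 = -20 - 1*1 = -20 - 1 = -21)
z(D, g) = (-7 + D)*(D + g)
47*(z(8, 3) + x) = 47*((8**2 - 7*8 - 7*3 + 8*3) - 21) = 47*((64 - 56 - 21 + 24) - 21) = 47*(11 - 21) = 47*(-10) = -470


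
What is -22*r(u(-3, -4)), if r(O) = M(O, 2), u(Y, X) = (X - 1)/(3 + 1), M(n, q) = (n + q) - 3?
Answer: 99/2 ≈ 49.500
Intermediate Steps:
M(n, q) = -3 + n + q
u(Y, X) = -¼ + X/4 (u(Y, X) = (-1 + X)/4 = (-1 + X)*(¼) = -¼ + X/4)
r(O) = -1 + O (r(O) = -3 + O + 2 = -1 + O)
-22*r(u(-3, -4)) = -22*(-1 + (-¼ + (¼)*(-4))) = -22*(-1 + (-¼ - 1)) = -22*(-1 - 5/4) = -22*(-9/4) = 99/2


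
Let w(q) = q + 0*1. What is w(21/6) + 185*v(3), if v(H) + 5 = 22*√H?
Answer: -1843/2 + 4070*√3 ≈ 6127.9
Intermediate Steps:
v(H) = -5 + 22*√H
w(q) = q (w(q) = q + 0 = q)
w(21/6) + 185*v(3) = 21/6 + 185*(-5 + 22*√3) = 21*(⅙) + (-925 + 4070*√3) = 7/2 + (-925 + 4070*√3) = -1843/2 + 4070*√3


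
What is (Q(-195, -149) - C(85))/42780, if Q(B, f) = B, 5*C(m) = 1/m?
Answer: -20719/4545375 ≈ -0.0045583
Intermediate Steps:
C(m) = 1/(5*m)
(Q(-195, -149) - C(85))/42780 = (-195 - 1/(5*85))/42780 = (-195 - 1/(5*85))*(1/42780) = (-195 - 1*1/425)*(1/42780) = (-195 - 1/425)*(1/42780) = -82876/425*1/42780 = -20719/4545375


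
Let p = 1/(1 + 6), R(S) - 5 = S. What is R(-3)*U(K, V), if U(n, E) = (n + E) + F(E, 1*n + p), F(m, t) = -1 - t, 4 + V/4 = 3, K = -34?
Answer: -72/7 ≈ -10.286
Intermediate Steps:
R(S) = 5 + S
p = 1/7 ≈ 0.14286
V = -4 (V = -16 + 4*3 = -16 + 12 = -4)
U(n, E) = -8/7 + E (U(n, E) = (n + E) + (-1 - (1*n + 1/7)) = (E + n) + (-1 - (n + 1/7)) = (E + n) + (-1 - (1/7 + n)) = (E + n) + (-1 + (-1/7 - n)) = (E + n) + (-8/7 - n) = -8/7 + E)
R(-3)*U(K, V) = (5 - 3)*(-8/7 - 4) = 2*(-36/7) = -72/7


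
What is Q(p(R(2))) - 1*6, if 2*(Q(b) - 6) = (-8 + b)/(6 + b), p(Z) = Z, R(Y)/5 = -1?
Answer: -13/2 ≈ -6.5000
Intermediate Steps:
R(Y) = -5 (R(Y) = 5*(-1) = -5)
Q(b) = 6 + (-8 + b)/(2*(6 + b)) (Q(b) = 6 + ((-8 + b)/(6 + b))/2 = 6 + (-8 + b)/(2*(6 + b)))
Q(p(R(2))) - 1*6 = (64 + 13*(-5))/(2*(6 - 5)) - 1*6 = (½)*(64 - 65)/1 - 6 = (½)*1*(-1) - 6 = -½ - 6 = -13/2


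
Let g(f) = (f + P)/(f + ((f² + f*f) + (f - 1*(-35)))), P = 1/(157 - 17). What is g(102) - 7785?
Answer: -22939111019/2946580 ≈ -7785.0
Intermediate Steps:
P = 1/140 ≈ 0.0071429
g(f) = (1/140 + f)/(35 + 2*f + 2*f²) (g(f) = (f + 1/140)/(f + ((f² + f*f) + (f - 1*(-35)))) = (1/140 + f)/(f + ((f² + f²) + (f + 35))) = (1/140 + f)/(f + (2*f² + (35 + f))) = (1/140 + f)/(f + (35 + f + 2*f²)) = (1/140 + f)/(35 + 2*f + 2*f²))
g(102) - 7785 = (1 + 140*102)/(140*(35 + 2*102 + 2*102²)) - 7785 = (1 + 14280)/(140*(35 + 204 + 2*10404)) - 7785 = (1/140)*14281/(35 + 204 + 20808) - 7785 = (1/140)*14281/21047 - 7785 = (1/140)*(1/21047)*14281 - 7785 = 14281/2946580 - 7785 = -22939111019/2946580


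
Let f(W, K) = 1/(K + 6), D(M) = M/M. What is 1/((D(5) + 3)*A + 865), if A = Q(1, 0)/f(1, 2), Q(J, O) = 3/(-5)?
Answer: 5/4229 ≈ 0.0011823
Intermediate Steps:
D(M) = 1
Q(J, O) = -⅗ (Q(J, O) = 3*(-⅕) = -⅗)
f(W, K) = 1/(6 + K)
A = -24/5 (A = -3/(5*(1/(6 + 2))) = -3/(5*(1/8)) = -3/(5*⅛) = -⅗*8 = -24/5 ≈ -4.8000)
1/((D(5) + 3)*A + 865) = 1/((1 + 3)*(-24/5) + 865) = 1/(4*(-24/5) + 865) = 1/(-96/5 + 865) = 1/(4229/5) = 5/4229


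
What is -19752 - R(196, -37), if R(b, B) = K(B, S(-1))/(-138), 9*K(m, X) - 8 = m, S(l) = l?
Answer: -24532013/1242 ≈ -19752.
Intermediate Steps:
K(m, X) = 8/9 + m/9
R(b, B) = -4/621 - B/1242 (R(b, B) = (8/9 + B/9)/(-138) = (8/9 + B/9)*(-1/138) = -4/621 - B/1242)
-19752 - R(196, -37) = -19752 - (-4/621 - 1/1242*(-37)) = -19752 - (-4/621 + 37/1242) = -19752 - 1*29/1242 = -19752 - 29/1242 = -24532013/1242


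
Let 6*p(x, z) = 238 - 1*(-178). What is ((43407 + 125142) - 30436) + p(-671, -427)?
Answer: 414547/3 ≈ 1.3818e+5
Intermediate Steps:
p(x, z) = 208/3 (p(x, z) = (238 - 1*(-178))/6 = (238 + 178)/6 = (⅙)*416 = 208/3)
((43407 + 125142) - 30436) + p(-671, -427) = ((43407 + 125142) - 30436) + 208/3 = (168549 - 30436) + 208/3 = 138113 + 208/3 = 414547/3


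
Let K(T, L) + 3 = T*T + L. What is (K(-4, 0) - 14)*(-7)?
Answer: 7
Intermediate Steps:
K(T, L) = -3 + L + T**2 (K(T, L) = -3 + (T*T + L) = -3 + (T**2 + L) = -3 + (L + T**2) = -3 + L + T**2)
(K(-4, 0) - 14)*(-7) = ((-3 + 0 + (-4)**2) - 14)*(-7) = ((-3 + 0 + 16) - 14)*(-7) = (13 - 14)*(-7) = -1*(-7) = 7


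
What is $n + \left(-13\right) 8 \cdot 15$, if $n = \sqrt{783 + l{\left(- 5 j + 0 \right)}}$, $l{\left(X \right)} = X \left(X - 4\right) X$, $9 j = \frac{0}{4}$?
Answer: $-1560 + 3 \sqrt{87} \approx -1532.0$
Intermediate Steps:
$j = 0$ ($j = \frac{0 \cdot \frac{1}{4}}{9} = \frac{1}{9} \cdot 0 = 0$)
$l{\left(X \right)} = X^{2} \left(-4 + X\right)$ ($l{\left(X \right)} = X \left(-4 + X\right) X = X^{2} \left(-4 + X\right)$)
$n = 3 \sqrt{87}$ ($n = \sqrt{783 + \left(\left(-5\right) 0 + 0\right)^{2} \left(-4 + \left(\left(-5\right) 0 + 0\right)\right)} = \sqrt{783 + \left(0 + 0\right)^{2} \left(-4 + \left(0 + 0\right)\right)} = \sqrt{783 + 0^{2} \left(-4 + 0\right)} = \sqrt{783 + 0 \left(-4\right)} = \sqrt{783 + 0} = \sqrt{783} = 3 \sqrt{87} \approx 27.982$)
$n + \left(-13\right) 8 \cdot 15 = 3 \sqrt{87} + \left(-13\right) 8 \cdot 15 = 3 \sqrt{87} - 1560 = -1560 + 3 \sqrt{87}$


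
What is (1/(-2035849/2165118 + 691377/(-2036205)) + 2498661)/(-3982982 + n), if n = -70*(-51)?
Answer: -1566470808662599089/2494790082746385308 ≈ -0.62790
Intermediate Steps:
n = 3570
(1/(-2035849/2165118 + 691377/(-2036205)) + 2498661)/(-3982982 + n) = (1/(-2035849/2165118 + 691377/(-2036205)) + 2498661)/(-3982982 + 3570) = (1/(-2035849*1/2165118 + 691377*(-1/2036205)) + 2498661)/(-3979412) = (1/(-2035849/2165118 - 230459/678735) + 2498661)*(-1/3979412) = (1/(-626924300059/489847121910) + 2498661)*(-1/3979412) = (-489847121910/626924300059 + 2498661)*(-1/3979412) = (1566470808662599089/626924300059)*(-1/3979412) = -1566470808662599089/2494790082746385308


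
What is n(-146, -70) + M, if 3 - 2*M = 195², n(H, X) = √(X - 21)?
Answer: -19011 + I*√91 ≈ -19011.0 + 9.5394*I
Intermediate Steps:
n(H, X) = √(-21 + X)
M = -19011 (M = 3/2 - ½*195² = 3/2 - ½*38025 = 3/2 - 38025/2 = -19011)
n(-146, -70) + M = √(-21 - 70) - 19011 = √(-91) - 19011 = I*√91 - 19011 = -19011 + I*√91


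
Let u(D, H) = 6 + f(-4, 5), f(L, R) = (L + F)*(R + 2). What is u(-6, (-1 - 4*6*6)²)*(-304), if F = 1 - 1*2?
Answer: 8816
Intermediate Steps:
F = -1 (F = 1 - 2 = -1)
f(L, R) = (-1 + L)*(2 + R) (f(L, R) = (L - 1)*(R + 2) = (-1 + L)*(2 + R))
u(D, H) = -29 (u(D, H) = 6 + (-2 - 1*5 + 2*(-4) - 4*5) = 6 + (-2 - 5 - 8 - 20) = 6 - 35 = -29)
u(-6, (-1 - 4*6*6)²)*(-304) = -29*(-304) = 8816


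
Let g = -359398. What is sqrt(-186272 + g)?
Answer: 3*I*sqrt(60630) ≈ 738.7*I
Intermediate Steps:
sqrt(-186272 + g) = sqrt(-186272 - 359398) = sqrt(-545670) = 3*I*sqrt(60630)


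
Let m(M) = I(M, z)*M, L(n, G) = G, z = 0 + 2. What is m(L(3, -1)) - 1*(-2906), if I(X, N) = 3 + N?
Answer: 2901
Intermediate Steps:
z = 2
m(M) = 5*M (m(M) = (3 + 2)*M = 5*M)
m(L(3, -1)) - 1*(-2906) = 5*(-1) - 1*(-2906) = -5 + 2906 = 2901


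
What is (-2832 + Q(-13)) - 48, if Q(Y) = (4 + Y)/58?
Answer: -167049/58 ≈ -2880.2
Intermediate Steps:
Q(Y) = 2/29 + Y/58 (Q(Y) = (4 + Y)*(1/58) = 2/29 + Y/58)
(-2832 + Q(-13)) - 48 = (-2832 + (2/29 + (1/58)*(-13))) - 48 = (-2832 + (2/29 - 13/58)) - 48 = (-2832 - 9/58) - 48 = -164265/58 - 48 = -167049/58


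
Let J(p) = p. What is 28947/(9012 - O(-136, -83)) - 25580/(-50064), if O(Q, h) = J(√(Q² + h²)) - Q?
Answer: 3719437939597/985735015356 + 28947*√25385/78757991 ≈ 3.8318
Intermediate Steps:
O(Q, h) = √(Q² + h²) - Q
28947/(9012 - O(-136, -83)) - 25580/(-50064) = 28947/(9012 - (√((-136)² + (-83)²) - 1*(-136))) - 25580/(-50064) = 28947/(9012 - (√(18496 + 6889) + 136)) - 25580*(-1/50064) = 28947/(9012 - (√25385 + 136)) + 6395/12516 = 28947/(9012 - (136 + √25385)) + 6395/12516 = 28947/(9012 + (-136 - √25385)) + 6395/12516 = 28947/(8876 - √25385) + 6395/12516 = 6395/12516 + 28947/(8876 - √25385)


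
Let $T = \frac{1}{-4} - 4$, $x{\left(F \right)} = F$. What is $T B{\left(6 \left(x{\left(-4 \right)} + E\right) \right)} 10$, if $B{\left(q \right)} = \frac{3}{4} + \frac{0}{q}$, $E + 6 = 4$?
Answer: $- \frac{255}{8} \approx -31.875$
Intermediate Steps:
$E = -2$ ($E = -6 + 4 = -2$)
$B{\left(q \right)} = \frac{3}{4}$ ($B{\left(q \right)} = 3 \cdot \frac{1}{4} + 0 = \frac{3}{4} + 0 = \frac{3}{4}$)
$T = - \frac{17}{4}$ ($T = - \frac{1}{4} - 4 = - \frac{17}{4} \approx -4.25$)
$T B{\left(6 \left(x{\left(-4 \right)} + E\right) \right)} 10 = \left(- \frac{17}{4}\right) \frac{3}{4} \cdot 10 = \left(- \frac{51}{16}\right) 10 = - \frac{255}{8}$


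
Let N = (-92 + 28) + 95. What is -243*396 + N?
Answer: -96197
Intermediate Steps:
N = 31 (N = -64 + 95 = 31)
-243*396 + N = -243*396 + 31 = -96228 + 31 = -96197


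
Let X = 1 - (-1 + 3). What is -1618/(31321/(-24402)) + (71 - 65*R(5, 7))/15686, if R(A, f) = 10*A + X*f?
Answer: 309618086346/245650603 ≈ 1260.4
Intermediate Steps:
X = -1 (X = 1 - 1*2 = 1 - 2 = -1)
R(A, f) = -f + 10*A (R(A, f) = 10*A - f = -f + 10*A)
-1618/(31321/(-24402)) + (71 - 65*R(5, 7))/15686 = -1618/(31321/(-24402)) + (71 - 65*(-1*7 + 10*5))/15686 = -1618/(31321*(-1/24402)) + (71 - 65*(-7 + 50))*(1/15686) = -1618/(-31321/24402) + (71 - 65*43)*(1/15686) = -1618*(-24402/31321) + (71 - 2795)*(1/15686) = 39482436/31321 - 2724*1/15686 = 39482436/31321 - 1362/7843 = 309618086346/245650603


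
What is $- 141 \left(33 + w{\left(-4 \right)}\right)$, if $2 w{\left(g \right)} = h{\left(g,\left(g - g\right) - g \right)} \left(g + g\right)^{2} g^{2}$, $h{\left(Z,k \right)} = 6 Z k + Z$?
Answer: $7214547$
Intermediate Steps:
$h{\left(Z,k \right)} = Z + 6 Z k$ ($h{\left(Z,k \right)} = 6 Z k + Z = Z + 6 Z k$)
$w{\left(g \right)} = 2 g^{5} \left(1 - 6 g\right)$ ($w{\left(g \right)} = \frac{g \left(1 + 6 \left(\left(g - g\right) - g\right)\right) \left(g + g\right)^{2} g^{2}}{2} = \frac{g \left(1 + 6 \left(0 - g\right)\right) \left(2 g\right)^{2} g^{2}}{2} = \frac{g \left(1 + 6 \left(- g\right)\right) 4 g^{2} g^{2}}{2} = \frac{g \left(1 - 6 g\right) 4 g^{2} g^{2}}{2} = \frac{4 g^{3} \left(1 - 6 g\right) g^{2}}{2} = \frac{4 g^{5} \left(1 - 6 g\right)}{2} = 2 g^{5} \left(1 - 6 g\right)$)
$- 141 \left(33 + w{\left(-4 \right)}\right) = - 141 \left(33 + \left(-4\right)^{5} \left(2 - -48\right)\right) = - 141 \left(33 - 1024 \left(2 + 48\right)\right) = - 141 \left(33 - 51200\right) = \left(-141\right) \left(-51167\right) = 7214547$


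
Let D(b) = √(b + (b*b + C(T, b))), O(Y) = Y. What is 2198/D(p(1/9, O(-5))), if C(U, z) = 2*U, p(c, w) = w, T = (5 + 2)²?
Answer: 1099*√118/59 ≈ 202.34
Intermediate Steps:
T = 49 (T = 7² = 49)
D(b) = √(98 + b + b²) (D(b) = √(b + (b*b + 2*49)) = √(b + (b² + 98)) = √(b + (98 + b²)) = √(98 + b + b²))
2198/D(p(1/9, O(-5))) = 2198/(√(98 - 5 + (-5)²)) = 2198/(√(98 - 5 + 25)) = 2198/(√118) = 2198*(√118/118) = 1099*√118/59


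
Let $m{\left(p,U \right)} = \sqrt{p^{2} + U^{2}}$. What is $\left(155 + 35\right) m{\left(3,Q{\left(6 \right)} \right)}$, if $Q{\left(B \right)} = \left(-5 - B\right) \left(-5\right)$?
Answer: $190 \sqrt{3034} \approx 10466.0$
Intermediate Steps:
$Q{\left(B \right)} = 25 + 5 B$
$m{\left(p,U \right)} = \sqrt{U^{2} + p^{2}}$
$\left(155 + 35\right) m{\left(3,Q{\left(6 \right)} \right)} = \left(155 + 35\right) \sqrt{\left(25 + 5 \cdot 6\right)^{2} + 3^{2}} = 190 \sqrt{\left(25 + 30\right)^{2} + 9} = 190 \sqrt{55^{2} + 9} = 190 \sqrt{3025 + 9} = 190 \sqrt{3034}$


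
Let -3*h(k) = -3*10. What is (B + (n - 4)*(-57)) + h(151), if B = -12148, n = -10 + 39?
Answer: -13563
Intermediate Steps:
h(k) = 10 (h(k) = -(-1)*10 = -⅓*(-30) = 10)
n = 29
(B + (n - 4)*(-57)) + h(151) = (-12148 + (29 - 4)*(-57)) + 10 = (-12148 + 25*(-57)) + 10 = (-12148 - 1425) + 10 = -13573 + 10 = -13563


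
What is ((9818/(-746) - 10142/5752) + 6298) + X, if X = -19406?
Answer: -14077590551/1072748 ≈ -13123.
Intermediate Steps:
((9818/(-746) - 10142/5752) + 6298) + X = ((9818/(-746) - 10142/5752) + 6298) - 19406 = ((9818*(-1/746) - 10142*1/5752) + 6298) - 19406 = ((-4909/373 - 5071/2876) + 6298) - 19406 = (-16009767/1072748 + 6298) - 19406 = 6740157137/1072748 - 19406 = -14077590551/1072748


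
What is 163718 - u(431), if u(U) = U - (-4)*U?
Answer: 161563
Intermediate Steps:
u(U) = 5*U (u(U) = U + 4*U = 5*U)
163718 - u(431) = 163718 - 5*431 = 163718 - 1*2155 = 163718 - 2155 = 161563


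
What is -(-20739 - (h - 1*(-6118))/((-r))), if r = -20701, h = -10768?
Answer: 429313389/20701 ≈ 20739.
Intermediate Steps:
-(-20739 - (h - 1*(-6118))/((-r))) = -(-20739 - (-10768 - 1*(-6118))/((-1*(-20701)))) = -(-20739 - (-10768 + 6118)/20701) = -(-20739 - (-4650)/20701) = -(-20739 - 1*(-4650/20701)) = -(-20739 + 4650/20701) = -1*(-429313389/20701) = 429313389/20701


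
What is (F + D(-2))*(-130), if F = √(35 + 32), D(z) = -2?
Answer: 260 - 130*√67 ≈ -804.10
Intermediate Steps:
F = √67 ≈ 8.1853
(F + D(-2))*(-130) = (√67 - 2)*(-130) = (-2 + √67)*(-130) = 260 - 130*√67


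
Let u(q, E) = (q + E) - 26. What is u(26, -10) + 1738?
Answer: 1728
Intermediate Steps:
u(q, E) = -26 + E + q (u(q, E) = (E + q) - 26 = -26 + E + q)
u(26, -10) + 1738 = (-26 - 10 + 26) + 1738 = -10 + 1738 = 1728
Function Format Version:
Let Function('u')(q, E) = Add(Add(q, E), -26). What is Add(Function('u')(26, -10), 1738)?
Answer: 1728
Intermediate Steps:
Function('u')(q, E) = Add(-26, E, q) (Function('u')(q, E) = Add(Add(E, q), -26) = Add(-26, E, q))
Add(Function('u')(26, -10), 1738) = Add(Add(-26, -10, 26), 1738) = Add(-10, 1738) = 1728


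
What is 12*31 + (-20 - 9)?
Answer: 343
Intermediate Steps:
12*31 + (-20 - 9) = 372 - 29 = 343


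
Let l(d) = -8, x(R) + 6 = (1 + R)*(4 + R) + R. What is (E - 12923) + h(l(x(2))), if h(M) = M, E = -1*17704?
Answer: -30635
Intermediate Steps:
E = -17704
x(R) = -6 + R + (1 + R)*(4 + R) (x(R) = -6 + ((1 + R)*(4 + R) + R) = -6 + (R + (1 + R)*(4 + R)) = -6 + R + (1 + R)*(4 + R))
(E - 12923) + h(l(x(2))) = (-17704 - 12923) - 8 = -30627 - 8 = -30635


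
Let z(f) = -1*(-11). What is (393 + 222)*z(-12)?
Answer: 6765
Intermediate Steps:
z(f) = 11
(393 + 222)*z(-12) = (393 + 222)*11 = 615*11 = 6765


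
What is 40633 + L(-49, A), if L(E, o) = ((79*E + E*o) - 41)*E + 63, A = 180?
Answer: 664564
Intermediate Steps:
L(E, o) = 63 + E*(-41 + 79*E + E*o) (L(E, o) = (-41 + 79*E + E*o)*E + 63 = E*(-41 + 79*E + E*o) + 63 = 63 + E*(-41 + 79*E + E*o))
40633 + L(-49, A) = 40633 + (63 - 41*(-49) + 79*(-49)² + 180*(-49)²) = 40633 + (63 + 2009 + 79*2401 + 180*2401) = 40633 + (63 + 2009 + 189679 + 432180) = 40633 + 623931 = 664564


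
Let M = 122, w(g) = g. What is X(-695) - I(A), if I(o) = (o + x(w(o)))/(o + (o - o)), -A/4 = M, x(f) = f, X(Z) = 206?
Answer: 204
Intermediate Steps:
A = -488 (A = -4*122 = -488)
I(o) = 2 (I(o) = (o + o)/(o + (o - o)) = (2*o)/(o + 0) = (2*o)/o = 2)
X(-695) - I(A) = 206 - 1*2 = 206 - 2 = 204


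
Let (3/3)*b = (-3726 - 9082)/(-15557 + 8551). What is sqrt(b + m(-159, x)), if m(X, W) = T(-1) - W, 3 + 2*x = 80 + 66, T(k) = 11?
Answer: I*sqrt(2879851330)/7006 ≈ 7.6598*I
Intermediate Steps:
b = 6404/3503 (b = (-3726 - 9082)/(-15557 + 8551) = -12808/(-7006) = -12808*(-1/7006) = 6404/3503 ≈ 1.8281)
x = 143/2 (x = -3/2 + (80 + 66)/2 = -3/2 + (1/2)*146 = -3/2 + 73 = 143/2 ≈ 71.500)
m(X, W) = 11 - W
sqrt(b + m(-159, x)) = sqrt(6404/3503 + (11 - 1*143/2)) = sqrt(6404/3503 + (11 - 143/2)) = sqrt(6404/3503 - 121/2) = sqrt(-411055/7006) = I*sqrt(2879851330)/7006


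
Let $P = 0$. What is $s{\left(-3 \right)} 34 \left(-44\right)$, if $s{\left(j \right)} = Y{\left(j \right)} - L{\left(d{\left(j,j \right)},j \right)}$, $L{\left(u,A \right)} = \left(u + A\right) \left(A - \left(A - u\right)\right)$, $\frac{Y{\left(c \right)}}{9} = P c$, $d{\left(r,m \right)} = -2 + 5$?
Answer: $0$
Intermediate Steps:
$d{\left(r,m \right)} = 3$
$Y{\left(c \right)} = 0$ ($Y{\left(c \right)} = 9 \cdot 0 c = 9 \cdot 0 = 0$)
$L{\left(u,A \right)} = u \left(A + u\right)$ ($L{\left(u,A \right)} = \left(A + u\right) u = u \left(A + u\right)$)
$s{\left(j \right)} = -9 - 3 j$ ($s{\left(j \right)} = 0 - 3 \left(j + 3\right) = 0 - 3 \left(3 + j\right) = 0 - \left(9 + 3 j\right) = -9 - 3 j$)
$s{\left(-3 \right)} 34 \left(-44\right) = \left(-9 - -9\right) 34 \left(-44\right) = \left(-9 + 9\right) 34 \left(-44\right) = 0 \cdot 34 \left(-44\right) = 0 \left(-44\right) = 0$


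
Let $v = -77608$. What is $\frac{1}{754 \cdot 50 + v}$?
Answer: $- \frac{1}{39908} \approx -2.5058 \cdot 10^{-5}$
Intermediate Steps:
$\frac{1}{754 \cdot 50 + v} = \frac{1}{754 \cdot 50 - 77608} = \frac{1}{37700 - 77608} = \frac{1}{-39908} = - \frac{1}{39908}$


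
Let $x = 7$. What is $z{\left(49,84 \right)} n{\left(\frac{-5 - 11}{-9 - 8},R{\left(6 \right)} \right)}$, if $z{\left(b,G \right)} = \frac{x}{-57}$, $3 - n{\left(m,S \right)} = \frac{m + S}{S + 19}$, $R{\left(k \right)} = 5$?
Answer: $- \frac{7861}{23256} \approx -0.33802$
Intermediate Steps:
$n{\left(m,S \right)} = 3 - \frac{S + m}{19 + S}$ ($n{\left(m,S \right)} = 3 - \frac{m + S}{S + 19} = 3 - \frac{S + m}{19 + S}$)
$z{\left(b,G \right)} = - \frac{7}{57}$ ($z{\left(b,G \right)} = \frac{7}{-57} = 7 \left(- \frac{1}{57}\right) = - \frac{7}{57}$)
$z{\left(49,84 \right)} n{\left(\frac{-5 - 11}{-9 - 8},R{\left(6 \right)} \right)} = - \frac{7 \frac{57 - \frac{-5 - 11}{-9 - 8} + 2 \cdot 5}{19 + 5}}{57} = - \frac{7 \frac{57 - - \frac{16}{-17} + 10}{24}}{57} = - \frac{7 \frac{57 - \left(-16\right) \left(- \frac{1}{17}\right) + 10}{24}}{57} = - \frac{7 \frac{57 - \frac{16}{17} + 10}{24}}{57} = - \frac{7 \cdot \frac{1}{24} \cdot \frac{1123}{17}}{57} = \left(- \frac{7}{57}\right) \frac{1123}{408} = - \frac{7861}{23256}$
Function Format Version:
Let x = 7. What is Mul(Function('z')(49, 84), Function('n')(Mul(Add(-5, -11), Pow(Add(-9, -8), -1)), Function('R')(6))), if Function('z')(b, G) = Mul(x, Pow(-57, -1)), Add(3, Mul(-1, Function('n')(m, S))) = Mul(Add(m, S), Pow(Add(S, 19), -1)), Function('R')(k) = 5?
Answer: Rational(-7861, 23256) ≈ -0.33802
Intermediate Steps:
Function('n')(m, S) = Add(3, Mul(-1, Pow(Add(19, S), -1), Add(S, m))) (Function('n')(m, S) = Add(3, Mul(-1, Mul(Add(m, S), Pow(Add(S, 19), -1)))) = Add(3, Mul(-1, Mul(Add(S, m), Pow(Add(19, S), -1)))) = Add(3, Mul(-1, Mul(Pow(Add(19, S), -1), Add(S, m)))) = Add(3, Mul(-1, Pow(Add(19, S), -1), Add(S, m))))
Function('z')(b, G) = Rational(-7, 57) (Function('z')(b, G) = Mul(7, Pow(-57, -1)) = Mul(7, Rational(-1, 57)) = Rational(-7, 57))
Mul(Function('z')(49, 84), Function('n')(Mul(Add(-5, -11), Pow(Add(-9, -8), -1)), Function('R')(6))) = Mul(Rational(-7, 57), Mul(Pow(Add(19, 5), -1), Add(57, Mul(-1, Mul(Add(-5, -11), Pow(Add(-9, -8), -1))), Mul(2, 5)))) = Mul(Rational(-7, 57), Mul(Pow(24, -1), Add(57, Mul(-1, Mul(-16, Pow(-17, -1))), 10))) = Mul(Rational(-7, 57), Mul(Rational(1, 24), Add(57, Mul(-1, Mul(-16, Rational(-1, 17))), 10))) = Mul(Rational(-7, 57), Mul(Rational(1, 24), Add(57, Mul(-1, Rational(16, 17)), 10))) = Mul(Rational(-7, 57), Mul(Rational(1, 24), Add(57, Rational(-16, 17), 10))) = Mul(Rational(-7, 57), Mul(Rational(1, 24), Rational(1123, 17))) = Mul(Rational(-7, 57), Rational(1123, 408)) = Rational(-7861, 23256)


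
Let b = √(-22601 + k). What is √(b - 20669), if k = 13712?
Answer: √(-20669 + I*√8889) ≈ 0.3279 + 143.77*I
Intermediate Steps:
b = I*√8889 (b = √(-22601 + 13712) = √(-8889) = I*√8889 ≈ 94.281*I)
√(b - 20669) = √(I*√8889 - 20669) = √(-20669 + I*√8889)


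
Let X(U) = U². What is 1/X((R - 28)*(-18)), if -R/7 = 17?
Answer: 1/7001316 ≈ 1.4283e-7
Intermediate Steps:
R = -119 (R = -7*17 = -119)
1/X((R - 28)*(-18)) = 1/(((-119 - 28)*(-18))²) = 1/((-147*(-18))²) = 1/(2646²) = 1/7001316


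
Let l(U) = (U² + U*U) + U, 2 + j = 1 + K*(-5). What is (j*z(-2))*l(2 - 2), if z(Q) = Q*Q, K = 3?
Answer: 0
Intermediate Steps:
z(Q) = Q²
j = -16 (j = -2 + (1 + 3*(-5)) = -2 + (1 - 15) = -2 - 14 = -16)
l(U) = U + 2*U² (l(U) = (U² + U²) + U = 2*U² + U = U + 2*U²)
(j*z(-2))*l(2 - 2) = (-16*(-2)²)*((2 - 2)*(1 + 2*(2 - 2))) = (-16*4)*(0*(1 + 2*0)) = -0*(1 + 0) = -0 = -64*0 = 0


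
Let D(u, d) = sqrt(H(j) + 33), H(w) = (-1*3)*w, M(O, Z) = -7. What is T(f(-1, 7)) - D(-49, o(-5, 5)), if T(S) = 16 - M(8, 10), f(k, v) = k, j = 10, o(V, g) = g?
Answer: 23 - sqrt(3) ≈ 21.268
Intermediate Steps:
T(S) = 23 (T(S) = 16 - 1*(-7) = 16 + 7 = 23)
H(w) = -3*w
D(u, d) = sqrt(3) (D(u, d) = sqrt(-3*10 + 33) = sqrt(-30 + 33) = sqrt(3))
T(f(-1, 7)) - D(-49, o(-5, 5)) = 23 - sqrt(3)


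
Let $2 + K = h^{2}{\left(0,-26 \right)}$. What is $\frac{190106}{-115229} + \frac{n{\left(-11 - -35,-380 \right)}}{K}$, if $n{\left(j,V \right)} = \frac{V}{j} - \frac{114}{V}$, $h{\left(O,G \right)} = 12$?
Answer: $- \frac{431774137}{245437770} \approx -1.7592$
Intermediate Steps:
$n{\left(j,V \right)} = - \frac{114}{V} + \frac{V}{j}$
$K = 142$ ($K = -2 + 12^{2} = -2 + 144 = 142$)
$\frac{190106}{-115229} + \frac{n{\left(-11 - -35,-380 \right)}}{K} = \frac{190106}{-115229} + \frac{- \frac{114}{-380} - \frac{380}{-11 - -35}}{142} = 190106 \left(- \frac{1}{115229}\right) + \left(\left(-114\right) \left(- \frac{1}{380}\right) - \frac{380}{-11 + 35}\right) \frac{1}{142} = - \frac{190106}{115229} + \left(\frac{3}{10} - \frac{380}{24}\right) \frac{1}{142} = - \frac{190106}{115229} + \left(\frac{3}{10} - \frac{95}{6}\right) \frac{1}{142} = - \frac{190106}{115229} - \frac{233}{2130} = - \frac{431774137}{245437770}$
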